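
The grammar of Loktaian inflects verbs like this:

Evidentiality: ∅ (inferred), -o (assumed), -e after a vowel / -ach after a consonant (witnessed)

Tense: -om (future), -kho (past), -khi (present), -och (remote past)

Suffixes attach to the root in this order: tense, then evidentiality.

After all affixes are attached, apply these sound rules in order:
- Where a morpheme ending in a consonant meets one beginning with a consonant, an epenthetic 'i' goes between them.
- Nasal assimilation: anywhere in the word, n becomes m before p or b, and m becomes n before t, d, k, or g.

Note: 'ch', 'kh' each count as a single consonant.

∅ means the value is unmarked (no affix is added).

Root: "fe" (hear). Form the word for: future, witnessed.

feomach

Attach tense future -om → feom.
Attach evidentiality witnessed -ach (after consonant 'm') → feomach.
Epenthesis: no change.
Nasal assimilation: no change.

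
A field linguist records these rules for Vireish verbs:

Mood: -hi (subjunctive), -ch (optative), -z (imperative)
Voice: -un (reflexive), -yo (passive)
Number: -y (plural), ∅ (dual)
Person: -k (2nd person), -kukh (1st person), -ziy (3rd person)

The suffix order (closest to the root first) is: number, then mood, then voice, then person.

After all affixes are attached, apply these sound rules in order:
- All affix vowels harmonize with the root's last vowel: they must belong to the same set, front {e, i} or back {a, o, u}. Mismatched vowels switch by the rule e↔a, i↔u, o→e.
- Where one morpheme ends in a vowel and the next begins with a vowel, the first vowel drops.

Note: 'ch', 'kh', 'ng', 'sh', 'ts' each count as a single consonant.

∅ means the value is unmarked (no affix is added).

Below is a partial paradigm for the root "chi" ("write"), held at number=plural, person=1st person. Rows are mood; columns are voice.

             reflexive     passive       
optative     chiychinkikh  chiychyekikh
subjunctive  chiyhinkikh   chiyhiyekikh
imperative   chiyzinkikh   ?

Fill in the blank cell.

Attach number plural -y → chiy.
Attach mood imperative -z → chiyz.
Attach voice passive -yo → chiyzyo.
Attach person 1st person -kukh → chiyzyokukh.
Apply vowel harmony: chiyzyokukh → chiyzyekikh.
Vowel deletion: no change.

chiyzyekikh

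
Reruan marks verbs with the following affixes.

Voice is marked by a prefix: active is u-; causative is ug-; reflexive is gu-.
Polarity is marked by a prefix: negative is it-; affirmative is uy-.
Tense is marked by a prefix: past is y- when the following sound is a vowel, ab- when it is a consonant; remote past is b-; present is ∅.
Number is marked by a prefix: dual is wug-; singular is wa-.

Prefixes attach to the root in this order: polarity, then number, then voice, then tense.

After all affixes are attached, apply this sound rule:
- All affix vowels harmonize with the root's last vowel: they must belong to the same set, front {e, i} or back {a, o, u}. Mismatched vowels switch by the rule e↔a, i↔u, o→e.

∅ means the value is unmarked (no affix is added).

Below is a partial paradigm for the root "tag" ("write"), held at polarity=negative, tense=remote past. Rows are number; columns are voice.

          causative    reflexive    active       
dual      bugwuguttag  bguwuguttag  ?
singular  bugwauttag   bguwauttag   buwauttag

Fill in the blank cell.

Attach polarity negative it- → ittag.
Attach number dual wug- → wugittag.
Attach voice active u- → uwugittag.
Attach tense remote past b- → buwugittag.
Apply vowel harmony: buwugittag → buwuguttag.

buwuguttag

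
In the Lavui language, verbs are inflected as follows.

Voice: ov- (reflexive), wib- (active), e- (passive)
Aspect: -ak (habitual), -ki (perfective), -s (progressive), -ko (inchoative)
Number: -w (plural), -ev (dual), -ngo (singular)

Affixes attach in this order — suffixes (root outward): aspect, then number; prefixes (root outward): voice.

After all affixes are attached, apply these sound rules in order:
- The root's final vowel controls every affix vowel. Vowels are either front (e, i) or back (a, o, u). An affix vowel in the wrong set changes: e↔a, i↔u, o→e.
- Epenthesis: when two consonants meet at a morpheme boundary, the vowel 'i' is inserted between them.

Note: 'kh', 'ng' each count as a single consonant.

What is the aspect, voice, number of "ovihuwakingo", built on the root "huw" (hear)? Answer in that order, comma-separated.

Segment: ov-huw-ak-ngo.
aspect: -ak → habitual.
voice: ov- → reflexive.
number: -ngo → singular.

habitual, reflexive, singular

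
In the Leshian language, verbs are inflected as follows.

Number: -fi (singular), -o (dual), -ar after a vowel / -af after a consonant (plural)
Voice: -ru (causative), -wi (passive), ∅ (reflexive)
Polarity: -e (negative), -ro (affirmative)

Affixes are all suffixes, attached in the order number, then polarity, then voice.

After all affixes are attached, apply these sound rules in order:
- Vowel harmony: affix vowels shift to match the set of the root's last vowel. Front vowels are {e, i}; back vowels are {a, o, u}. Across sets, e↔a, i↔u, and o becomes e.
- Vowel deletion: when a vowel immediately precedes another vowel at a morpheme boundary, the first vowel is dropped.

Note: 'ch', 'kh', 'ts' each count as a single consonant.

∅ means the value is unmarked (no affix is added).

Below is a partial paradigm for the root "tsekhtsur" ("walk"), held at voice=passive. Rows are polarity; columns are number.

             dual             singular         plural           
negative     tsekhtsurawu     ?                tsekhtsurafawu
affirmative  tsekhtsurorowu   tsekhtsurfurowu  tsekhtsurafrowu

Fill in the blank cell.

Attach number singular -fi → tsekhtsurfi.
Attach polarity negative -e → tsekhtsurfie.
Attach voice passive -wi → tsekhtsurfiewi.
Apply vowel harmony: tsekhtsurfiewi → tsekhtsurfuawu.
Apply vowel deletion: tsekhtsurfuawu → tsekhtsurfawu.

tsekhtsurfawu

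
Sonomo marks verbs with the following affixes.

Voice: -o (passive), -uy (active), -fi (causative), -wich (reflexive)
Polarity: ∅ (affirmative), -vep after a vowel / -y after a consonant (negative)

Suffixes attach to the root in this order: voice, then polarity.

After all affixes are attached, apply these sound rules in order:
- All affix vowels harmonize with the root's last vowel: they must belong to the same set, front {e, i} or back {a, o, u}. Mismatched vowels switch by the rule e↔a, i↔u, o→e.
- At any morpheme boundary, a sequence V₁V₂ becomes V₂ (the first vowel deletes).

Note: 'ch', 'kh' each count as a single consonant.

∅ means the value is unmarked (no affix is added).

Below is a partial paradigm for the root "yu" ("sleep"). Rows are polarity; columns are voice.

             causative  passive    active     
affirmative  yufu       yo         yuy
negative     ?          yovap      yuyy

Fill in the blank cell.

yufuvap

Attach voice causative -fi → yufi.
Attach polarity negative -vep (after vowel 'i') → yufivep.
Apply vowel harmony: yufivep → yufuvap.
Vowel deletion: no change.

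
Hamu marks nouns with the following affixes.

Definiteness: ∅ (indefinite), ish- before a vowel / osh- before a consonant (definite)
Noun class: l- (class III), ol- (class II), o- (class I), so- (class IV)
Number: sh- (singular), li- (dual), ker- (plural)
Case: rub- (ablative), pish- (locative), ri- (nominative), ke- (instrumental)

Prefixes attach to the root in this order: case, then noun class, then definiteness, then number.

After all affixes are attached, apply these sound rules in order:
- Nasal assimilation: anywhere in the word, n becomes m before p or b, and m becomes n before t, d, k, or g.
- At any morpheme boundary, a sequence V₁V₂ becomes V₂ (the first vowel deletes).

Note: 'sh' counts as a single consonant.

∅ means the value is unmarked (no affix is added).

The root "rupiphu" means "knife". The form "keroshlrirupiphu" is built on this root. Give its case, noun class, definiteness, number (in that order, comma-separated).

Segment: ker-osh-l-ri-rupiphu.
case: ri- → nominative.
noun class: l- → class III.
definiteness: ish/osh- → definite.
number: ker- → plural.

nominative, class III, definite, plural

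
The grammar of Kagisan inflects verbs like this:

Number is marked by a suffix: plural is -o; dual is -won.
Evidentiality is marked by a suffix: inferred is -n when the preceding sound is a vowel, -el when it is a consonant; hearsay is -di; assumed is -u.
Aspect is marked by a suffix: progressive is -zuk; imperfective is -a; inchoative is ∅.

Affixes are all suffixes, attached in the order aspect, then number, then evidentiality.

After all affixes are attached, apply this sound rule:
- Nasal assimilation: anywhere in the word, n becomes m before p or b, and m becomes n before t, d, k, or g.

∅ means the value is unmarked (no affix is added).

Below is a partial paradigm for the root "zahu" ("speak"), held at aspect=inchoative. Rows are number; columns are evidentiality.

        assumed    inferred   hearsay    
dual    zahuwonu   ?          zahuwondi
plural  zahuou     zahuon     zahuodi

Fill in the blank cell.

zahuwonel

aspect = inchoative: zero marking, form stays zahu.
Attach number dual -won → zahuwon.
Attach evidentiality inferred -el (after consonant 'n') → zahuwonel.
Nasal assimilation: no change.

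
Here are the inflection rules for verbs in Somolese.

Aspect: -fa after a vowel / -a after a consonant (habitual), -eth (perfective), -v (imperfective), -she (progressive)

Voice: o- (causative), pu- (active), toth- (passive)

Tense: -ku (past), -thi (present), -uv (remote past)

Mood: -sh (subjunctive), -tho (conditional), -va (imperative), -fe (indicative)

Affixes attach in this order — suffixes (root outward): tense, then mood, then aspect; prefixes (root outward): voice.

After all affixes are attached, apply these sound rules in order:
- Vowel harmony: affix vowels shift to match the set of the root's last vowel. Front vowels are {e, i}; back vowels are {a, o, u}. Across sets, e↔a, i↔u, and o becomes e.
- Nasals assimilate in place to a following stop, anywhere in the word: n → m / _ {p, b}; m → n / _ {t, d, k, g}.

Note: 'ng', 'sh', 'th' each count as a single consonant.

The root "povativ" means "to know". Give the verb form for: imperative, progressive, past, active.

Attach tense past -ku → povativku.
Attach mood imperative -va → povativkuva.
Attach aspect progressive -she → povativkuvashe.
Attach voice active pu- → pupovativkuvashe.
Apply vowel harmony: pupovativkuvashe → pipovativkiveshe.
Nasal assimilation: no change.

pipovativkiveshe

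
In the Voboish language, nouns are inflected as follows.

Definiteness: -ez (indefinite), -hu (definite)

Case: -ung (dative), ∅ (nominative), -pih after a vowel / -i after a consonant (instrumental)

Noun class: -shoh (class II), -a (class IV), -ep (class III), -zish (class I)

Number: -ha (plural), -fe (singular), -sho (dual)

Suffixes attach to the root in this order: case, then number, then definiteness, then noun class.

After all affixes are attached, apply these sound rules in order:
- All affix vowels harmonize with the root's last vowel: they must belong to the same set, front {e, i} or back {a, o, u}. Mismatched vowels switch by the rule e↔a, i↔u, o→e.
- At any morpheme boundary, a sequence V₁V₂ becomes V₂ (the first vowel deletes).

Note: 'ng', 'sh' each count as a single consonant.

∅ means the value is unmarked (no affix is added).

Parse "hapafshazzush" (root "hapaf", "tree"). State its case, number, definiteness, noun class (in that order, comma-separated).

nominative, dual, indefinite, class I

Segment: hapaf-sho-ez-zish.
case: ∅ → nominative.
number: -sho → dual.
definiteness: -ez → indefinite.
noun class: -zish → class I.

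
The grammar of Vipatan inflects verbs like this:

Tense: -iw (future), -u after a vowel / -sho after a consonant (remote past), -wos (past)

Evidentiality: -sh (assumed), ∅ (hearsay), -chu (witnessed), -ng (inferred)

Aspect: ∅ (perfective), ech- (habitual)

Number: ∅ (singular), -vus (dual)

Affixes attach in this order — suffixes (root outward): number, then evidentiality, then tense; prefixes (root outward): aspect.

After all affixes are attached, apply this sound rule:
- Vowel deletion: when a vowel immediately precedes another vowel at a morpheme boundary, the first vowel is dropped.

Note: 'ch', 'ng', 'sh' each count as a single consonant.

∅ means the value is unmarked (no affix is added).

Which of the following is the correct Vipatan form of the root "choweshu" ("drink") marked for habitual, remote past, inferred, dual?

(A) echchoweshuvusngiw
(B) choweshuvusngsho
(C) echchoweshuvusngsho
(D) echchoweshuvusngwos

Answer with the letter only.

Attach number dual -vus → choweshuvus.
Attach evidentiality inferred -ng → choweshuvusng.
Attach aspect habitual ech- → echchoweshuvusng.
Attach tense remote past -sho (after consonant 'ng') → echchoweshuvusngsho.
Vowel deletion: no change.
So the correct form is echchoweshuvusngsho, option (C).
(D) echchoweshuvusngwos is wrong: it uses past instead of remote past for tense.
(B) choweshuvusngsho is wrong: it uses perfective instead of habitual for aspect.
(A) echchoweshuvusngiw is wrong: it uses future instead of remote past for tense.

C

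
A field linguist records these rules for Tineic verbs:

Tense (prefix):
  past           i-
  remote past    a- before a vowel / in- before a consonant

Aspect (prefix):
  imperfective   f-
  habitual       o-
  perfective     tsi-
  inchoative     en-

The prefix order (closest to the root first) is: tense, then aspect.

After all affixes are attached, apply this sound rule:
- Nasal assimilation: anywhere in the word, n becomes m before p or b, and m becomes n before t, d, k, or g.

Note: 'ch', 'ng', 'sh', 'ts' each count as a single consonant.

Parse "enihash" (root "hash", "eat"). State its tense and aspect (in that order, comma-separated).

Segment: en-i-hash.
tense: i- → past.
aspect: en- → inchoative.

past, inchoative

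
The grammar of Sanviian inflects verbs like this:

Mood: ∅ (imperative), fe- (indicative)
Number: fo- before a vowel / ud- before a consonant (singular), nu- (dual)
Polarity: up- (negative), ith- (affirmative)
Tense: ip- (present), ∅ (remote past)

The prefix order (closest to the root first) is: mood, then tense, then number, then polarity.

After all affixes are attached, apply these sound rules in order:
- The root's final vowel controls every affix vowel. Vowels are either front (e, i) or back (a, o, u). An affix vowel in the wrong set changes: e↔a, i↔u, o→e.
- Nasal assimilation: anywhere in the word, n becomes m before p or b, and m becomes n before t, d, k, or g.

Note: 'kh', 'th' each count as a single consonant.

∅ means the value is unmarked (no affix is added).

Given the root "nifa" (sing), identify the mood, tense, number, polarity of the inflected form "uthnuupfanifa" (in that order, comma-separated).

Segment: ith-nu-ip-fe-nifa.
mood: fe- → indicative.
tense: ip- → present.
number: nu- → dual.
polarity: ith- → affirmative.

indicative, present, dual, affirmative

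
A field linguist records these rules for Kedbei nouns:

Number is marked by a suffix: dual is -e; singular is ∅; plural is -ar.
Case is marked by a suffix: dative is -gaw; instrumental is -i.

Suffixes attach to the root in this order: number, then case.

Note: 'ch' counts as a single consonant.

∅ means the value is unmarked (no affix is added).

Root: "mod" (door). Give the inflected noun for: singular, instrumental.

modi

number = singular: zero marking, form stays mod.
Attach case instrumental -i → modi.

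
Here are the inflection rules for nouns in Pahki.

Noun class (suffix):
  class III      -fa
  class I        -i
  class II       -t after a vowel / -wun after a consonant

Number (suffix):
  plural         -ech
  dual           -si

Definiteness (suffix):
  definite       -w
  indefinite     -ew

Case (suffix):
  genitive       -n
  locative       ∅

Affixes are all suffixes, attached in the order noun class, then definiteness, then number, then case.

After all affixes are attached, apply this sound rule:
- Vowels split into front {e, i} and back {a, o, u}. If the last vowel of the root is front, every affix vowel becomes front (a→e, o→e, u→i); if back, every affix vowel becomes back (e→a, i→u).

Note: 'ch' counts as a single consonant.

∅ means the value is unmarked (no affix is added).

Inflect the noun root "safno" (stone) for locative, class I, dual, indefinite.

Attach noun class class I -i → safnoi.
Attach definiteness indefinite -ew → safnoiew.
Attach number dual -si → safnoiewsi.
case = locative: zero marking, form stays safnoiewsi.
Apply vowel harmony: safnoiewsi → safnouawsu.

safnouawsu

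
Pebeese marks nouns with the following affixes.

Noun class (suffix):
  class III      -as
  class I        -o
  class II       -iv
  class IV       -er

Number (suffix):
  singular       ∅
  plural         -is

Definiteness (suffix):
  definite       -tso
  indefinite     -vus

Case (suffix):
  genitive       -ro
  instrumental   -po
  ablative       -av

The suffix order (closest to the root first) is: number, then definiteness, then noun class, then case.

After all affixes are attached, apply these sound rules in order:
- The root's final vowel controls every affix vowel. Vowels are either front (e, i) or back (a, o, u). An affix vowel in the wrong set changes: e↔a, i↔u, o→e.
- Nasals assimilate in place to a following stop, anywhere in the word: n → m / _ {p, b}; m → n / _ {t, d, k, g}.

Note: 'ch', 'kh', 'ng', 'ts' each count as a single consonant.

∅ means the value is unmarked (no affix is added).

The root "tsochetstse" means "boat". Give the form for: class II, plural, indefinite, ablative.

tsochetstseisvisivev

Attach number plural -is → tsochetstseis.
Attach definiteness indefinite -vus → tsochetstseisvus.
Attach noun class class II -iv → tsochetstseisvusiv.
Attach case ablative -av → tsochetstseisvusivav.
Apply vowel harmony: tsochetstseisvusivav → tsochetstseisvisivev.
Nasal assimilation: no change.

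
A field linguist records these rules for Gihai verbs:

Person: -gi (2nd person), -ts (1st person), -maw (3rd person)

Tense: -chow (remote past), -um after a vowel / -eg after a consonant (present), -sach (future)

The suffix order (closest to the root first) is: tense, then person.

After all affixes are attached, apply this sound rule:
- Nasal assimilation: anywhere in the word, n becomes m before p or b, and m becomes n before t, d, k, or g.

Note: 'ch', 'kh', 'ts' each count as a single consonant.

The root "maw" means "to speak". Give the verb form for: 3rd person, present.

mawegmaw

Attach tense present -eg (after consonant 'w') → maweg.
Attach person 3rd person -maw → mawegmaw.
Nasal assimilation: no change.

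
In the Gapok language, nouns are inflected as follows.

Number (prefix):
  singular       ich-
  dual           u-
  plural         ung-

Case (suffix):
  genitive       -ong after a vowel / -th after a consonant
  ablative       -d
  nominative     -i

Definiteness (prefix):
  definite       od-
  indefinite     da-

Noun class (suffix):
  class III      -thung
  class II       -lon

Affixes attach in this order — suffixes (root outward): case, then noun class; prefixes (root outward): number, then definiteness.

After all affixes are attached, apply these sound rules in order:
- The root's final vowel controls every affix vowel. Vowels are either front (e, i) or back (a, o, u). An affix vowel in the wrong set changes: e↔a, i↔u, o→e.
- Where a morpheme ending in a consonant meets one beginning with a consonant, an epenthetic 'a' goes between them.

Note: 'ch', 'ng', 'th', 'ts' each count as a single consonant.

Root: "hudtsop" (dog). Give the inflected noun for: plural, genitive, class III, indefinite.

Attach number plural ung- → unghudtsop.
Attach case genitive -th (after consonant 'p') → unghudtsopth.
Attach definiteness indefinite da- → daunghudtsopth.
Attach noun class class III -thung → daunghudtsopththung.
Vowel harmony: no change.
Apply epenthesis: daunghudtsopththung → daungahudtsopathathung.

daungahudtsopathathung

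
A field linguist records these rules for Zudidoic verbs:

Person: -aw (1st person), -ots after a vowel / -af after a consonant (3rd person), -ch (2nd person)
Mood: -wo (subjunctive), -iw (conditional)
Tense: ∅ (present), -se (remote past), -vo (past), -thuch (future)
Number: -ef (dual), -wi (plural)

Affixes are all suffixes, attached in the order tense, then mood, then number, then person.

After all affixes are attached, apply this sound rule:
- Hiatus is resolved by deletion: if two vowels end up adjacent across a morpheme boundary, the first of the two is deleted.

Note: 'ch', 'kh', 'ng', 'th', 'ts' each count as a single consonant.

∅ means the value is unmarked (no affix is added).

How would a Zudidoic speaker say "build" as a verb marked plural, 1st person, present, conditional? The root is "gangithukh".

gangithukhiwwaw

tense = present: zero marking, form stays gangithukh.
Attach mood conditional -iw → gangithukhiw.
Attach number plural -wi → gangithukhiwwi.
Attach person 1st person -aw → gangithukhiwwiaw.
Apply vowel deletion: gangithukhiwwiaw → gangithukhiwwaw.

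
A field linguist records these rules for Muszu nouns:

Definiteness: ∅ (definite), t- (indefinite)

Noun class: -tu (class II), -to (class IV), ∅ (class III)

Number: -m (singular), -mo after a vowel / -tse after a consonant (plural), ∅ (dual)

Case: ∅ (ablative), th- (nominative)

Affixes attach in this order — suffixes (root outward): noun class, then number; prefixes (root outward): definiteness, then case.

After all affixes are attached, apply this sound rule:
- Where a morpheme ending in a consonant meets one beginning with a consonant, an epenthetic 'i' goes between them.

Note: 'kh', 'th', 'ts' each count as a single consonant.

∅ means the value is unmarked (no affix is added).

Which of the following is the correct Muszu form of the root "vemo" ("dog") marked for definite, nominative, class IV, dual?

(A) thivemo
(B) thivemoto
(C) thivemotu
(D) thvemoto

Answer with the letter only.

B

Attach noun class class IV -to → vemoto.
number = dual: zero marking, form stays vemoto.
definiteness = definite: zero marking, form stays vemoto.
Attach case nominative th- → thvemoto.
Apply epenthesis: thvemoto → thivemoto.
So the correct form is thivemoto, option (B).
(A) thivemo is wrong: it uses class III instead of class IV for noun class.
(D) thvemoto is wrong: it fails to apply the sound rule(s).
(C) thivemotu is wrong: it uses class II instead of class IV for noun class.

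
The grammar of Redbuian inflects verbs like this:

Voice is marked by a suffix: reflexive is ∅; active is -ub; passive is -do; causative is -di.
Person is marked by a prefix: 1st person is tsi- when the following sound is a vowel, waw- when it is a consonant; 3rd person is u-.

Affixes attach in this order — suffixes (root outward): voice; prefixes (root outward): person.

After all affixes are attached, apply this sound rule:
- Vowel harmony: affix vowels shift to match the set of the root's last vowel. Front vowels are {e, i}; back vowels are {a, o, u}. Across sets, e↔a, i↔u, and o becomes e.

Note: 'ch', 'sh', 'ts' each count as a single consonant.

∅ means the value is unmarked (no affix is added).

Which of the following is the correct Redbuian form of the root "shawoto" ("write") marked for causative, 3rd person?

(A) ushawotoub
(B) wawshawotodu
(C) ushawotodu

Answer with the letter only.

C

Attach voice causative -di → shawotodi.
Attach person 3rd person u- → ushawotodi.
Apply vowel harmony: ushawotodi → ushawotodu.
So the correct form is ushawotodu, option (C).
(B) wawshawotodu is wrong: it uses 1st person instead of 3rd person for person.
(A) ushawotoub is wrong: it uses active instead of causative for voice.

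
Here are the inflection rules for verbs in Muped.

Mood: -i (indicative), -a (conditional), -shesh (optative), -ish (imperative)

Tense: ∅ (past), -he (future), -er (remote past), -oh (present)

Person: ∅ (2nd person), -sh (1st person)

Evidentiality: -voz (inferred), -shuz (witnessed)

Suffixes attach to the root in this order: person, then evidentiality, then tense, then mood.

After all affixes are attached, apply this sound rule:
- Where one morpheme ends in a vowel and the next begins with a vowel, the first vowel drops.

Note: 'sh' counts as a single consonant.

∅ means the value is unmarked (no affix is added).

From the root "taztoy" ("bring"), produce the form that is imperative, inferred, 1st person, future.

taztoyshvozhish

Attach person 1st person -sh → taztoysh.
Attach evidentiality inferred -voz → taztoyshvoz.
Attach tense future -he → taztoyshvozhe.
Attach mood imperative -ish → taztoyshvozheish.
Apply vowel deletion: taztoyshvozheish → taztoyshvozhish.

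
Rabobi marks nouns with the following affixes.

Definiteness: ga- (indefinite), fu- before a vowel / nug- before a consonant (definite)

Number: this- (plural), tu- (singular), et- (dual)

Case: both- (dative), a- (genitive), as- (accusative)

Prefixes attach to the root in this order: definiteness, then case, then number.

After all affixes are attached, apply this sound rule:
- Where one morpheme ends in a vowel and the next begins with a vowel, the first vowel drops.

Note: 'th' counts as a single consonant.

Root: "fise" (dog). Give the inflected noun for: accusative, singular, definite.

tasnugfise

Attach definiteness definite nug- (before consonant 'f') → nugfise.
Attach case accusative as- → asnugfise.
Attach number singular tu- → tuasnugfise.
Apply vowel deletion: tuasnugfise → tasnugfise.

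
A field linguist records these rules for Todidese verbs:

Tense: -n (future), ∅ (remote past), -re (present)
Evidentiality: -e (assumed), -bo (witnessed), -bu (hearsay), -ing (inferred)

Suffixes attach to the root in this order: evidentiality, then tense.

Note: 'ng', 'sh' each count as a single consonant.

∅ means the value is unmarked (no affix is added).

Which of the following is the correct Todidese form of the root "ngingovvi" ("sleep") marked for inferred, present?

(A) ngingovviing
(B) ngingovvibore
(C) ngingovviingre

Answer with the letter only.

Attach evidentiality inferred -ing → ngingovviing.
Attach tense present -re → ngingovviingre.
So the correct form is ngingovviingre, option (C).
(A) ngingovviing is wrong: it uses remote past instead of present for tense.
(B) ngingovvibore is wrong: it uses witnessed instead of inferred for evidentiality.

C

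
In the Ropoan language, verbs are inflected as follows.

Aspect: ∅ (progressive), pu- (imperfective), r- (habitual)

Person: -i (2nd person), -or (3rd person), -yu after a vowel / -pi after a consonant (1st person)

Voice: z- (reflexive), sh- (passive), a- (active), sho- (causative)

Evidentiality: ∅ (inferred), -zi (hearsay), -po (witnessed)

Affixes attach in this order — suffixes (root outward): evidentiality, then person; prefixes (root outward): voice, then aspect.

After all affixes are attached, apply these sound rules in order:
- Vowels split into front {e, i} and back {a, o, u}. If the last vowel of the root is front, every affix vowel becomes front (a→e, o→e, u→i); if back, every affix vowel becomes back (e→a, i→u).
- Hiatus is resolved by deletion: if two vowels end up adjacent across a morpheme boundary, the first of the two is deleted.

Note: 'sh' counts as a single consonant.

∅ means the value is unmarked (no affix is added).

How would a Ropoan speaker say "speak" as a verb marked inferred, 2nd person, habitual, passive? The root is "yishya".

evidentiality = inferred: zero marking, form stays yishya.
Attach voice passive sh- → shyishya.
Attach person 2nd person -i → shyishyai.
Attach aspect habitual r- → rshyishyai.
Apply vowel harmony: rshyishyai → rshyishyau.
Apply vowel deletion: rshyishyau → rshyishyu.

rshyishyu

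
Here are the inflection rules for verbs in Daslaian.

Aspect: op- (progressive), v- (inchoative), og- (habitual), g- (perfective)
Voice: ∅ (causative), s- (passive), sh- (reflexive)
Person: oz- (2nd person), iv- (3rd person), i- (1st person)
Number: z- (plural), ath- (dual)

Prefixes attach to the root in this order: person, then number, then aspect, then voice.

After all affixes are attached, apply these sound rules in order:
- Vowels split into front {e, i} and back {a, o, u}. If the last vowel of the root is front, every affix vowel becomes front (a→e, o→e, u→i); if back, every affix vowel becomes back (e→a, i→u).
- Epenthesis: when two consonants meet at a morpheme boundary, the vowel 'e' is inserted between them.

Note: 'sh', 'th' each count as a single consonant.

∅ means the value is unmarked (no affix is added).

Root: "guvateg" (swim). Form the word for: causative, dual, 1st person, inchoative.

vethiguvateg

Attach person 1st person i- → iguvateg.
Attach number dual ath- → athiguvateg.
Attach aspect inchoative v- → vathiguvateg.
voice = causative: zero marking, form stays vathiguvateg.
Apply vowel harmony: vathiguvateg → vethiguvateg.
Epenthesis: no change.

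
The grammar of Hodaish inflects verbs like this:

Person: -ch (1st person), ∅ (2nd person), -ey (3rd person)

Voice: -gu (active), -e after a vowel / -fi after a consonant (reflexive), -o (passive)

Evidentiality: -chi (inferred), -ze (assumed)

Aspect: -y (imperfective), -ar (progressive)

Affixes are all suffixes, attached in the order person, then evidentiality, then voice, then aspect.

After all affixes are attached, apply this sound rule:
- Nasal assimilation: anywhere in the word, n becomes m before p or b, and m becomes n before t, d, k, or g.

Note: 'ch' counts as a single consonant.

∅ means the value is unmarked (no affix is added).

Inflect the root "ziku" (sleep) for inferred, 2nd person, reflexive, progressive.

zikuchiear

person = 2nd person: zero marking, form stays ziku.
Attach evidentiality inferred -chi → zikuchi.
Attach voice reflexive -e (after vowel 'i') → zikuchie.
Attach aspect progressive -ar → zikuchiear.
Nasal assimilation: no change.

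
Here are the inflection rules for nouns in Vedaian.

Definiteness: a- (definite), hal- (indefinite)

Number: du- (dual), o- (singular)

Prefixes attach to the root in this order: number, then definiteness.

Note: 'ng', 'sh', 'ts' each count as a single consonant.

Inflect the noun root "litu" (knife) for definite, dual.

Attach number dual du- → dulitu.
Attach definiteness definite a- → adulitu.

adulitu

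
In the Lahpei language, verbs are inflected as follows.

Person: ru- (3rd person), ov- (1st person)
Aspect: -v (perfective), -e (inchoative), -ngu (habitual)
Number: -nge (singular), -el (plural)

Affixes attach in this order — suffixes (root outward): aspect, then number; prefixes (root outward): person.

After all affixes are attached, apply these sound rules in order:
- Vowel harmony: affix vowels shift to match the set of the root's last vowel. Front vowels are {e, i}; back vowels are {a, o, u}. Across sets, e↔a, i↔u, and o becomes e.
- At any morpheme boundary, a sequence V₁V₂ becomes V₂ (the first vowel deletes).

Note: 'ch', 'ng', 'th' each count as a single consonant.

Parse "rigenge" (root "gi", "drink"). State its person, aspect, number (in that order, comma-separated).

Segment: ru-gi-e-nge.
person: ru- → 3rd person.
aspect: -e → inchoative.
number: -nge → singular.

3rd person, inchoative, singular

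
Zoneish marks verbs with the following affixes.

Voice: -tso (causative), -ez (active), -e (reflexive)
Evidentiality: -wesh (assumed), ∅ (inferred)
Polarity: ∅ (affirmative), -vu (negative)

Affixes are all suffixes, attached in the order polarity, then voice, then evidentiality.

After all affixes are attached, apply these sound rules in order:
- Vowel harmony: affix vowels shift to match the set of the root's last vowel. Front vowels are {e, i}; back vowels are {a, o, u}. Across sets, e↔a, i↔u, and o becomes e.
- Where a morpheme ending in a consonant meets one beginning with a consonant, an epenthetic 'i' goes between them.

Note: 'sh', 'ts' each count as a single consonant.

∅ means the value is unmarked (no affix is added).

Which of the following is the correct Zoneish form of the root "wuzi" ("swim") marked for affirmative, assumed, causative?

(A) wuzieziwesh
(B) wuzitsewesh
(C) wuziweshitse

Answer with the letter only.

B

polarity = affirmative: zero marking, form stays wuzi.
Attach voice causative -tso → wuzitso.
Attach evidentiality assumed -wesh → wuzitsowesh.
Apply vowel harmony: wuzitsowesh → wuzitsewesh.
Epenthesis: no change.
So the correct form is wuzitsewesh, option (B).
(C) wuziweshitse is wrong: it has the affixes in the wrong order.
(A) wuzieziwesh is wrong: it uses active instead of causative for voice.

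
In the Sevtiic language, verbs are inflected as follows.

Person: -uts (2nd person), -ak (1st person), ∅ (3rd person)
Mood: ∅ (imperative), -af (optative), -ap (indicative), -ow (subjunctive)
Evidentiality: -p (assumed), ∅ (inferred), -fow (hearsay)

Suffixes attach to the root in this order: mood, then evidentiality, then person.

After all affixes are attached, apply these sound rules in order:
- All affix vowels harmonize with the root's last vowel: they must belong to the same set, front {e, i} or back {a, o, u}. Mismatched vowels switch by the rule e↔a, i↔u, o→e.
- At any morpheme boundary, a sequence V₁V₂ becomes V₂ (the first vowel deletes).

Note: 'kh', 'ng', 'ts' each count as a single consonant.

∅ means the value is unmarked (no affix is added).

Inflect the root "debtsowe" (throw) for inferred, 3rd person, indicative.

debtsowep

Attach mood indicative -ap → debtsoweap.
evidentiality = inferred: zero marking, form stays debtsoweap.
person = 3rd person: zero marking, form stays debtsoweap.
Apply vowel harmony: debtsoweap → debtsoweep.
Apply vowel deletion: debtsoweep → debtsowep.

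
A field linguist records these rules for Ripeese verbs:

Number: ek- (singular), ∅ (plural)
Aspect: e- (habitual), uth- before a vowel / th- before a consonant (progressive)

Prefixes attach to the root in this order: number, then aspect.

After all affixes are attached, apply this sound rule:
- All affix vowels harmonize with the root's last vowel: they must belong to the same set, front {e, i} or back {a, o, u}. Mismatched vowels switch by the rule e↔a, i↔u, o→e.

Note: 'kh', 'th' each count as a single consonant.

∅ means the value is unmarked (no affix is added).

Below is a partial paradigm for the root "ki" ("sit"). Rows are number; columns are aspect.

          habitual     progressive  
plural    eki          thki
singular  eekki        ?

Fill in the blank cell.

ithekki

Attach number singular ek- → ekki.
Attach aspect progressive uth- (before vowel 'e') → uthekki.
Apply vowel harmony: uthekki → ithekki.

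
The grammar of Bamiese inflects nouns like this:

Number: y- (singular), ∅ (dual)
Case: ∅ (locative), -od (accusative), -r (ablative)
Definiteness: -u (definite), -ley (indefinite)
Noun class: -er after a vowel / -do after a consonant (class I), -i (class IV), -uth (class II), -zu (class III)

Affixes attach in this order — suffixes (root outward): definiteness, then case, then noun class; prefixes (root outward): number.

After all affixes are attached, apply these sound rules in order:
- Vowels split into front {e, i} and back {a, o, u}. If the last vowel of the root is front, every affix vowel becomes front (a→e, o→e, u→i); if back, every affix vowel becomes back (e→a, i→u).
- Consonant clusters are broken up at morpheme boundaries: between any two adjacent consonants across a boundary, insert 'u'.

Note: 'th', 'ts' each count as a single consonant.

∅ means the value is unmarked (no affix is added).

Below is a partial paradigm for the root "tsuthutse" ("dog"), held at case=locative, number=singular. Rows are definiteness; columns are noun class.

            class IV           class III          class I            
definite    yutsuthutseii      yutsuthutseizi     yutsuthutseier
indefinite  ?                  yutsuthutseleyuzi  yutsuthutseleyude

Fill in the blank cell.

yutsuthutseleyi

Attach definiteness indefinite -ley → tsuthutseley.
case = locative: zero marking, form stays tsuthutseley.
Attach number singular y- → ytsuthutseley.
Attach noun class class IV -i → ytsuthutseleyi.
Vowel harmony: no change.
Apply epenthesis: ytsuthutseleyi → yutsuthutseleyi.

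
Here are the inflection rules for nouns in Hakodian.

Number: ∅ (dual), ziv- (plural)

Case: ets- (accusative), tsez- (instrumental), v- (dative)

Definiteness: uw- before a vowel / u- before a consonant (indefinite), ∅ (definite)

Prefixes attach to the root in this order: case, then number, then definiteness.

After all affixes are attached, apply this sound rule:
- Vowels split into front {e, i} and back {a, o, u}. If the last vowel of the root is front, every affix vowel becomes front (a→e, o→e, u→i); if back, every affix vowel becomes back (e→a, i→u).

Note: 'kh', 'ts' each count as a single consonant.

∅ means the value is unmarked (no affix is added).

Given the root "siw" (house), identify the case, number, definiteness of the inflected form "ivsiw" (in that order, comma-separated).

dative, dual, indefinite

Segment: u-v-siw.
case: v- → dative.
number: ∅ → dual.
definiteness: uw/u- → indefinite.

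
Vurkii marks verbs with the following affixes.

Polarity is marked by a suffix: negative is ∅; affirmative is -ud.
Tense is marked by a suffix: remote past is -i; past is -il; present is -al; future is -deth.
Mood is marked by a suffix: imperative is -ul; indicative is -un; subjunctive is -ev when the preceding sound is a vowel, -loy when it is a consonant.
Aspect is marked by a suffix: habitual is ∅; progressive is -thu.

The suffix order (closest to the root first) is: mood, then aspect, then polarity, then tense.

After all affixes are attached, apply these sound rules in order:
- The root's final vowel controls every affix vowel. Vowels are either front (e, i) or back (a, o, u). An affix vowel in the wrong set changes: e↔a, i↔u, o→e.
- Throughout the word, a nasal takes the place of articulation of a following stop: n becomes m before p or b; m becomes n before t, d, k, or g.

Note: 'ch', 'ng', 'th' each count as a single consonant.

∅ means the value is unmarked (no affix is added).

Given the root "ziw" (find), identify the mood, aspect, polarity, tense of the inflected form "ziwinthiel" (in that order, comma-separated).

indicative, progressive, negative, present

Segment: ziw-un-thu-al.
mood: -un → indicative.
aspect: -thu → progressive.
polarity: ∅ → negative.
tense: -al → present.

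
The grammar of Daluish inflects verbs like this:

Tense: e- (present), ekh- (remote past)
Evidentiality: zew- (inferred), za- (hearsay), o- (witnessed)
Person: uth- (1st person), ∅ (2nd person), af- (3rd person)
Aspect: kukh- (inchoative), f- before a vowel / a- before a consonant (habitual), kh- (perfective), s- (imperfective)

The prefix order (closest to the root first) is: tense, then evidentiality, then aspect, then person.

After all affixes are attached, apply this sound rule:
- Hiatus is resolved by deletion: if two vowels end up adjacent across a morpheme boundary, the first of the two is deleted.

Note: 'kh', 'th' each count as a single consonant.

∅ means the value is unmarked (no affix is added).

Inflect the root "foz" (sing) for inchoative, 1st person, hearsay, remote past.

uthkukhzekhfoz

Attach tense remote past ekh- → ekhfoz.
Attach evidentiality hearsay za- → zaekhfoz.
Attach aspect inchoative kukh- → kukhzaekhfoz.
Attach person 1st person uth- → uthkukhzaekhfoz.
Apply vowel deletion: uthkukhzaekhfoz → uthkukhzekhfoz.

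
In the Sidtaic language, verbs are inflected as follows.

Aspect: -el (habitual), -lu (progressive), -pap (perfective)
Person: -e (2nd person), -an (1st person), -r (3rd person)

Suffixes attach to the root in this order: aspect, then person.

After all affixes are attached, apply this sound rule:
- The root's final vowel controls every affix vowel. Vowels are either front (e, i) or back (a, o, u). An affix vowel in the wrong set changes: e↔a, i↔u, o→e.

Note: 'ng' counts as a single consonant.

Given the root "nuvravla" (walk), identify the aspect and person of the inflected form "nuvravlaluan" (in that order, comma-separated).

Segment: nuvravla-lu-an.
aspect: -lu → progressive.
person: -an → 1st person.

progressive, 1st person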